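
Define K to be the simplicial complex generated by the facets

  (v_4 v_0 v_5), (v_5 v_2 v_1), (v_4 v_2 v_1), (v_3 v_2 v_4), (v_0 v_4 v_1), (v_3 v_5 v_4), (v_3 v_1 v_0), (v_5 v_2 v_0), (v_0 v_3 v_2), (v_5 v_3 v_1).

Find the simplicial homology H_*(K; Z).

H_0 ≅ Z,  H_1 ≅ Z/2Z,  H_2 = 0.

Fix the vertex order v_0 < v_1 < v_2 < v_3 < v_4 < v_5 and write every simplex with vertices in increasing order. Then dim K = 2 and the simplices of K are:

  0-simplices (6): [v_0], [v_1], [v_2], [v_3], [v_4], [v_5]
  1-simplices (15): (15 of them)
  2-simplices (10): [v_0,v_1,v_3], [v_0,v_1,v_4], [v_0,v_2,v_3], [v_0,v_2,v_5], [v_0,v_4,v_5], [v_1,v_2,v_4], [v_1,v_2,v_5], [v_1,v_3,v_5], [v_2,v_3,v_4], [v_3,v_4,v_5]

giving chain groups C_0 ≅ Z^6, C_1 ≅ Z^15, C_2 ≅ Z^10.

Boundary ∂_1: C_1 → C_0 is given by ∂[p,q] = [q] − [p]. For instance
  ∂[v_2,v_3] = [v_3] − [v_2].
The 6×15 boundary matrix has rank 5 and Smith normal form diag(1,1,1,1,1).

The boundary map ∂_2: C_2 → C_1 acts by ∂[p,q,r] = [q,r] − [p,r] + [p,q]. For instance
  ∂[v_2,v_3,v_4] = [v_3,v_4] − [v_2,v_4] + [v_2,v_3],
  ∂[v_1,v_2,v_4] = [v_2,v_4] − [v_1,v_4] + [v_1,v_2].
This gives a 15×10 integer matrix of rank 10; reducing to Smith normal form yields diagonal entries (1,1,1,1,1,1,1,1,1,2).

From H_k ≅ ker(∂_k) / im(∂_{k+1}) we obtain:

  H_0: rank C_0 − rank ∂_1 = 6 − 5 = 1, and the invariant factors of ∂_1 are all 1, so H_0 ≅ Z.
  H_1: rank ker ∂_1 − rank ∂_2 = (15 − 5) − 10 = 0, and ∂_2 has invariant factor 2 > 1, so H_1 ≅ Z/2Z.
  H_2: rank ker ∂_2 − rank ∂_3 = (10 − 10) − 0 = 0, and there is no ∂_3, so H_2 ≅ 0.

(K is a triangulation of the real projective plane RP^2.)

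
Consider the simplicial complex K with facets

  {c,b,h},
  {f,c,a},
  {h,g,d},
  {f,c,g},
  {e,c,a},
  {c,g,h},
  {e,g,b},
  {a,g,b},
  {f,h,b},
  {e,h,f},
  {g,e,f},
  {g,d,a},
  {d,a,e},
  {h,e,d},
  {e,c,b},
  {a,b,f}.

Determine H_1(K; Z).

Fix the vertex order a < b < c < d < e < f < g < h and write every simplex with vertices in increasing order. Then dim K = 2 and the simplices of K are:

  0-simplices (8): a, b, c, d, e, f, g, h
  1-simplices (24): ab, ac, ad, ae, af, ag, bc, be, bf, bg, bh, ce, cf, cg, ch, de, dg, dh, ef, eg, eh, fg, fh, gh
  2-simplices (16): abf, abg, ace, acf, ade, adg, bce, bch, beg, bfh, cfg, cgh, deh, dgh, efg, efh

giving chain groups C_0 ≅ Z^8, C_1 ≅ Z^24, C_2 ≅ Z^16.

∂_1: C_1 → C_0 sends each edge [p,q] (with p < q) to q − p. For instance
  ∂be = e − b.
This gives a 8×24 integer matrix of rank 7; reducing to Smith normal form yields diagonal entries (1,1,1,1,1,1,1).

∂_2: C_2 → C_1 maps a triangle to the signed sum of its edges. For instance
  ∂bfh = fh − bh + bf,
  ∂adg = dg − ag + ad.
The resulting 24×16 matrix has rank 15, and its Smith normal form has invariant factors (1,1,1,1,1,1,1,1,1,1,1,1,1,1,1).

Reading off H_k = ker ∂_k / im ∂_{k+1}:

  H_1: rank ker ∂_1 − rank ∂_2 = (24 − 7) − 15 = 2, and the invariant factors of ∂_2 are all 1, so H_1 ≅ Z^2.

H_1 = Z^2.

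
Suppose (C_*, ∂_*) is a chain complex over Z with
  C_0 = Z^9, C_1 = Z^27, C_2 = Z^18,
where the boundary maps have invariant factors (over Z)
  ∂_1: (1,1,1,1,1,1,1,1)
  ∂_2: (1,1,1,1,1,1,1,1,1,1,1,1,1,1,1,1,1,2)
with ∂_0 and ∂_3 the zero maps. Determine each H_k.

H_0: b_0 = 9 − 0 − 8 = 1; torsion from ∂_1 factors > 1: none. So H_0 ≅ Z.
H_1: b_1 = 27 − 8 − 18 = 1; torsion from ∂_2 factors > 1: [2]. So H_1 ≅ Z ⊕ Z_2.
H_2: b_2 = 18 − 18 − 0 = 0; torsion from ∂_3 factors > 1: none. So H_2 ≅ 0.

H_0 ≅ Z,  H_1 ≅ Z ⊕ Z_2,  H_2 = 0.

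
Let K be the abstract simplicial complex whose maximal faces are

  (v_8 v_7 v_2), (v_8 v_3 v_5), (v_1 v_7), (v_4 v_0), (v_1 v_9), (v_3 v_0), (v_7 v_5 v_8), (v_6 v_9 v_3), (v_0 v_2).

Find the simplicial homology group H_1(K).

K has 10 vertices, 15 edges, 4 triangles.
rank ∂_1 = 9, rank ∂_2 = 4 ⇒ b_1 = 15 − 9 − 4 = 2; all invariant factors of ∂_2 are 1 so no torsion. So H_1 ≅ Z^2.

H_1 ≅ Z^2.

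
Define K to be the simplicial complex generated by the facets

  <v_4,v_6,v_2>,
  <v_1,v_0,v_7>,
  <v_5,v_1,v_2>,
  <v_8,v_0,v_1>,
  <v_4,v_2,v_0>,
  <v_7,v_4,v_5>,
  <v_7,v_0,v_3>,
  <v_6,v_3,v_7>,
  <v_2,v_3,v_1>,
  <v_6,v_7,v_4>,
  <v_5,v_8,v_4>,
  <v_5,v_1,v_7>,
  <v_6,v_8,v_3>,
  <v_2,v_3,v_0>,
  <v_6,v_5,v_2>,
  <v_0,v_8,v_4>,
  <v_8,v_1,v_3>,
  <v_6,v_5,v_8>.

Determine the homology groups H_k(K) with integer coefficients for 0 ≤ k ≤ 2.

Take the total order v_0 < v_1 < v_2 < v_3 < v_4 < v_5 < v_6 < v_7 < v_8 on the vertex set. Then K (dimension 2) consists of the simplices:

  0-simplices (9): [v_0], [v_1], [v_2], [v_3], [v_4], [v_5], [v_6], [v_7], [v_8]
  1-simplices (27): (27 of them)
  2-simplices (18): (18 of them)

giving chain groups C_0 ≅ Z^9, C_1 ≅ Z^27, C_2 ≅ Z^18.

Boundary ∂_1: C_1 → C_0 maps an edge to its endpoints' difference, ∂[p,q] = q − p.
This gives a 9×27 integer matrix of rank 8; reducing to Smith normal form yields diagonal entries (1,1,1,1,1,1,1,1).

The boundary map ∂_2: C_2 → C_1 sends each 2-simplex [p,q,r] to [q,r] − [p,r] + [p,q]. For instance
  ∂[v_0,v_4,v_8] = [v_4,v_8] − [v_0,v_8] + [v_0,v_4],
  ∂[v_5,v_6,v_8] = [v_6,v_8] − [v_5,v_8] + [v_5,v_6].
The 27×18 boundary matrix has rank 18 and Smith normal form diag(1,1,1,1,1,1,1,1,1,1,1,1,1,1,1,1,1,2).

Computing H_k = (kernel of ∂_k) / (image of ∂_{k+1}):

  H_0: rank C_0 − rank ∂_1 = 9 − 8 = 1, and the invariant factors of ∂_1 are all 1, so H_0 = Z.
  H_1: rank ker ∂_1 − rank ∂_2 = (27 − 8) − 18 = 1, and ∂_2 has invariant factor 2 > 1, so H_1 = Z ⊕ Z/2.
  H_2: rank ker ∂_2 − rank ∂_3 = (18 − 18) − 0 = 0, and there is no ∂_3, so H_2 = 0.

As a check, the Euler characteristic is 9 − 27 + 18 = 0, which agrees with 1 − 1 + 0 = 0.

H_0 = Z,  H_1 = Z ⊕ Z/2,  H_2 = 0.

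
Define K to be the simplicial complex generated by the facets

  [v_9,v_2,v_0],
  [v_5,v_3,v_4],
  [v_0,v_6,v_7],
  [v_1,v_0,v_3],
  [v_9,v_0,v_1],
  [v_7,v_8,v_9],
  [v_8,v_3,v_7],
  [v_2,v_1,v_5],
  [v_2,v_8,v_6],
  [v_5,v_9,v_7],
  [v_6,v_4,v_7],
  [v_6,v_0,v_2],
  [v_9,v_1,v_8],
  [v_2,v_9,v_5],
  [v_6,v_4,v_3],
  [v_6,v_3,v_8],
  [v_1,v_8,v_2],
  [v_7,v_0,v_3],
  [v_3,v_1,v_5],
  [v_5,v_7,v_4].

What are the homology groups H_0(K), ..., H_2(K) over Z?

K has 10 vertices, 30 edges, 20 triangles.
rank ∂_0 = 0, rank ∂_1 = 9 ⇒ b_0 = 10 − 0 − 9 = 1; all invariant factors of ∂_1 are 1 so no torsion. So H_0 = Z.
rank ∂_1 = 9, rank ∂_2 = 20 ⇒ b_1 = 30 − 9 − 20 = 1; ∂_2 has invariant factor(s) [2] giving torsion. So H_1 = Z ⊕ Z/2Z.
rank ∂_2 = 20, rank ∂_3 = 0 ⇒ b_2 = 20 − 20 − 0 = 0. So H_2 = 0.

H_0 ≅ Z,  H_1 ≅ Z ⊕ Z/2Z,  H_2 = 0.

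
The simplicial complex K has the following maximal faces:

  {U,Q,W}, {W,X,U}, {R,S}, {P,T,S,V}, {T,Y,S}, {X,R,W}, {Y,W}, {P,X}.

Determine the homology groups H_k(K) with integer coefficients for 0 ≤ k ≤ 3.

Take the total order P < Q < R < S < T < U < V < W < X < Y on the vertex set. Then K (dimension 3) consists of the simplices:

  0-simplices (10): P, Q, R, S, T, U, V, W, X, Y
  1-simplices (18): PS, PT, PV, PX, QU, QW, RS, RW, RX, ST, SV, SY, TV, TY, UW, UX, WX, WY
  2-simplices (8): PST, PSV, PTV, QUW, RWX, STV, STY, UWX
  3-simplices (1): PSTV

giving chain groups C_0 ≅ Z^10, C_1 ≅ Z^18, C_2 ≅ Z^8, C_3 ≅ Z^1.

The boundary map ∂_1: C_1 → C_0 maps an edge to its endpoints' difference, ∂[p,q] = q − p. For instance
  ∂PT = T − P.
The 10×18 boundary matrix has rank 9 and Smith normal form diag(1,1,1,1,1,1,1,1,1).

∂_2: C_2 → C_1 acts by ∂[p,q,r] = [q,r] − [p,r] + [p,q]. For instance
  ∂UWX = WX − UX + UW,
  ∂PST = ST − PT + PS.
The 18×8 boundary matrix has rank 7 and Smith normal form diag(1,1,1,1,1,1,1).

Boundary ∂_3: C_3 → C_2 sends each 3-simplex σ to the alternating sum Σ_i (−1)^i (σ with its i-th vertex removed). For instance
  ∂PSTV = STV − PTV + PSV − PST.
As a 8×1 matrix over Z this has rank 1, with invariant factors (1).

From H_k ≅ ker(∂_k) / im(∂_{k+1}) we obtain:

  H_0: rank C_0 − rank ∂_1 = 10 − 9 = 1, and the invariant factors of ∂_1 are all 1, so H_0 ≅ Z.
  H_1: rank ker ∂_1 − rank ∂_2 = (18 − 9) − 7 = 2, and the invariant factors of ∂_2 are all 1, so H_1 ≅ Z^2.
  H_2: rank ker ∂_2 − rank ∂_3 = (8 − 7) − 1 = 0, and the invariant factors of ∂_3 are all 1, so H_2 ≅ 0.
  H_3: rank ker ∂_3 − rank ∂_4 = (1 − 1) − 0 = 0, and there is no ∂_4, so H_3 ≅ 0.

H_0 ≅ Z,  H_1 ≅ Z^2,  H_2 = 0,  H_3 = 0.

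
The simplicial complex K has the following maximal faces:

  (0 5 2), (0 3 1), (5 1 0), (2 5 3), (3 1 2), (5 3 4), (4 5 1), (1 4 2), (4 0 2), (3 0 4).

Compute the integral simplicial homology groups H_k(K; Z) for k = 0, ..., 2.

Fix the vertex order 0 < 1 < 2 < 3 < 4 < 5 and write every simplex with vertices in increasing order. Then dim K = 2 and the simplices of K are:

  0-simplices (6): [0], [1], [2], [3], [4], [5]
  1-simplices (15): [0,1], [0,2], [0,3], [0,4], [0,5], [1,2], [1,3], [1,4], [1,5], [2,3], [2,4], [2,5], [3,4], [3,5], [4,5]
  2-simplices (10): [0,1,3], [0,1,5], [0,2,4], [0,2,5], [0,3,4], [1,2,3], [1,2,4], [1,4,5], [2,3,5], [3,4,5]

so the chain groups are C_0 ≅ Z^6, C_1 ≅ Z^15, C_2 ≅ Z^10.

Boundary ∂_1: C_1 → C_0 sends each edge [p,q] (with p < q) to q − p. For instance
  ∂[1,2] = [2] − [1].
This gives a 6×15 integer matrix of rank 5; reducing to Smith normal form yields diagonal entries (1,1,1,1,1).

∂_2: C_2 → C_1 maps a triangle to the signed sum of its edges. For instance
  ∂[2,3,5] = [3,5] − [2,5] + [2,3],
  ∂[0,1,5] = [1,5] − [0,5] + [0,1].
This gives a 15×10 integer matrix of rank 10; reducing to Smith normal form yields diagonal entries (1,1,1,1,1,1,1,1,1,2).

From H_k ≅ ker(∂_k) / im(∂_{k+1}) we obtain:

  H_0: rank C_0 − rank ∂_1 = 6 − 5 = 1, and the invariant factors of ∂_1 are all 1, so H_0 ≅ Z.
  H_1: rank ker ∂_1 − rank ∂_2 = (15 − 5) − 10 = 0, and ∂_2 has invariant factor 2 > 1, so H_1 ≅ Z/2.
  H_2: rank ker ∂_2 − rank ∂_3 = (10 − 10) − 0 = 0, and there is no ∂_3, so H_2 ≅ 0.

As a check, the Euler characteristic is 6 − 15 + 10 = 1, which agrees with 1 − 0 + 0 = 1.

H_0 ≅ Z,  H_1 ≅ Z/2,  H_2 = 0.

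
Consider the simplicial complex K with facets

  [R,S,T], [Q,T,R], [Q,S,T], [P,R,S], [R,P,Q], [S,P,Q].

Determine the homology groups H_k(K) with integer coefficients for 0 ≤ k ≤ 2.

H_0 = Z,  H_1 = 0,  H_2 = Z.

We work with the vertex ordering P < Q < R < S < T. The simplices of K, each written with vertices in increasing order, are:

  0-simplices (5): P, Q, R, S, T
  1-simplices (9): PQ, PR, PS, QR, QS, QT, RS, RT, ST
  2-simplices (6): PQR, PQS, PRS, QRT, QST, RST

Hence C_0 ≅ Z^5, C_1 ≅ Z^9, C_2 ≅ Z^6.

The boundary map ∂_1: C_1 → C_0 maps an edge to its endpoints' difference, ∂[p,q] = q − p.
The 5×9 boundary matrix has rank 4 and Smith normal form diag(1,1,1,1).

The boundary map ∂_2: C_2 → C_1 sends each 2-simplex [p,q,r] to [q,r] − [p,r] + [p,q]. For instance
  ∂PQS = QS − PS + PQ,
  ∂RST = ST − RT + RS.
As a 9×6 matrix over Z this has rank 5, with invariant factors (1,1,1,1,1).

Now H_k = ker ∂_k / im ∂_{k+1}, so:

  H_0: rank C_0 − rank ∂_1 = 5 − 4 = 1, and the invariant factors of ∂_1 are all 1, so H_0 = Z.
  H_1: rank ker ∂_1 − rank ∂_2 = (9 − 4) − 5 = 0, and the invariant factors of ∂_2 are all 1, so H_1 = 0.
  H_2: rank ker ∂_2 − rank ∂_3 = (6 − 5) − 0 = 1, and there is no ∂_3, so H_2 = Z.

(K is a triangulation of the 2-sphere S^2.)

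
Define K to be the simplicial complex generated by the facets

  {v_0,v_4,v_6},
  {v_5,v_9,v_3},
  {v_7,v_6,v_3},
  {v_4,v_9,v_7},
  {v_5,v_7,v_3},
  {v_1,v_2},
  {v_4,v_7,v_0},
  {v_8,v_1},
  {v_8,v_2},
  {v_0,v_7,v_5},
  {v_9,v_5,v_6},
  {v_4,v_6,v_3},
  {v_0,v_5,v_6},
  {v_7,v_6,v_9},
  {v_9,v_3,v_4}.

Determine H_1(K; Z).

Order the vertices as v_0 < v_1 < v_2 < v_3 < v_4 < v_5 < v_6 < v_7 < v_8 < v_9. Listing each simplex with vertices in this order, K has dimension 2 with simplices:

  0-simplices (10): [v_0], [v_1], [v_2], [v_3], [v_4], [v_5], [v_6], [v_7], [v_8], [v_9]
  1-simplices (21): (21 of them)
  2-simplices (12): (12 of them)

so the chain groups are C_0 ≅ Z^10, C_1 ≅ Z^21, C_2 ≅ Z^12.

The boundary map ∂_1: C_1 → C_0 sends each edge [p,q] (with p < q) to q − p. For instance
  ∂[v_0,v_6] = [v_6] − [v_0].
As a 10×21 matrix over Z this has rank 8, with invariant factors (1,1,1,1,1,1,1,1).

Boundary ∂_2: C_2 → C_1 acts by ∂[p,q,r] = [q,r] − [p,r] + [p,q]. For instance
  ∂[v_3,v_6,v_7] = [v_6,v_7] − [v_3,v_7] + [v_3,v_6],
  ∂[v_3,v_5,v_7] = [v_5,v_7] − [v_3,v_7] + [v_3,v_5].
This gives a 21×12 integer matrix of rank 12; reducing to Smith normal form yields diagonal entries (1,1,1,1,1,1,1,1,1,1,1,2).

Now H_k = ker ∂_k / im ∂_{k+1}, so:

  H_1: rank ker ∂_1 − rank ∂_2 = (21 − 8) − 12 = 1, and ∂_2 has invariant factor 2 > 1, so H_1 ≅ Z ⊕ Z/2Z.

(K is a triangulation of the disjoint union of the circle S^1 and the real projective plane RP^2.)

H_1 ≅ Z ⊕ Z/2Z.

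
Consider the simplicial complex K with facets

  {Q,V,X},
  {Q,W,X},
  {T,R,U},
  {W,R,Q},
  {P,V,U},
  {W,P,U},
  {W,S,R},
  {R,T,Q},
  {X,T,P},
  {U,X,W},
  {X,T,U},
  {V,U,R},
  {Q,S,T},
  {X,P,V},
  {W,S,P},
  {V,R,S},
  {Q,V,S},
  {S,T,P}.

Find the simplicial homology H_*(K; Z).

Fix the vertex order P < Q < R < S < T < U < V < W < X and write every simplex with vertices in increasing order. Then dim K = 2 and the simplices of K are:

  0-simplices (9): P, Q, R, S, T, U, V, W, X
  1-simplices (27): PS, PT, PU, PV, PW, PX, QR, QS, QT, QV, QW, QX, RS, RT, RU, RV, RW, ST, SV, SW, TU, TX, UV, UW, UX, VX, WX
  2-simplices (18): PST, PSW, PTX, PUV, PUW, PVX, QRT, QRW, QST, QSV, QVX, QWX, RSV, RSW, RTU, RUV, TUX, UWX

so the chain groups are C_0 ≅ Z^9, C_1 ≅ Z^27, C_2 ≅ Z^18.

The boundary map ∂_1: C_1 → C_0 is given by ∂[p,q] = [q] − [p].
The resulting 9×27 matrix has rank 8, and its Smith normal form has invariant factors (1,1,1,1,1,1,1,1).

∂_2: C_2 → C_1 acts by ∂[p,q,r] = [q,r] − [p,r] + [p,q]. For instance
  ∂PVX = VX − PX + PV,
  ∂TUX = UX − TX + TU.
The resulting 27×18 matrix has rank 18, and its Smith normal form has invariant factors (1,1,1,1,1,1,1,1,1,1,1,1,1,1,1,1,1,2).

Computing H_k = (kernel of ∂_k) / (image of ∂_{k+1}):

  H_0: rank C_0 − rank ∂_1 = 9 − 8 = 1, and the invariant factors of ∂_1 are all 1, so H_0 = Z.
  H_1: rank ker ∂_1 − rank ∂_2 = (27 − 8) − 18 = 1, and ∂_2 has invariant factor 2 > 1, so H_1 = Z × Z/2.
  H_2: rank ker ∂_2 − rank ∂_3 = (18 − 18) − 0 = 0, and there is no ∂_3, so H_2 = 0.

As a check, the Euler characteristic is 9 − 27 + 18 = 0, which agrees with 1 − 1 + 0 = 0.

H_0 = Z,  H_1 = Z × Z/2,  H_2 = 0.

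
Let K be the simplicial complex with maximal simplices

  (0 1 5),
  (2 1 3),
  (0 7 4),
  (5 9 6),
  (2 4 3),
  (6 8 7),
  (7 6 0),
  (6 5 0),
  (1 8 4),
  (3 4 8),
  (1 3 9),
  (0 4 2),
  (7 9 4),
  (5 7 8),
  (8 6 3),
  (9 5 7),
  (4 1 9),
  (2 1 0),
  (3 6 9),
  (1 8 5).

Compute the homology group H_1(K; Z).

H_1 = Z ⊕ Z_2.

Order the vertices as 0 < 1 < 2 < 3 < 4 < 5 < 6 < 7 < 8 < 9. Listing each simplex with vertices in this order, K has dimension 2 with simplices:

  0-simplices (10): [0], [1], [2], [3], [4], [5], [6], [7], [8], [9]
  1-simplices (30): (30 of them)
  2-simplices (20): (20 of them)

so the chain groups are C_0 ≅ Z^10, C_1 ≅ Z^30, C_2 ≅ Z^20.

The boundary map ∂_1: C_1 → C_0 is given by ∂[p,q] = [q] − [p].
The 10×30 boundary matrix has rank 9 and Smith normal form diag(1,1,1,1,1,1,1,1,1).

∂_2: C_2 → C_1 acts by ∂[p,q,r] = [q,r] − [p,r] + [p,q]. For instance
  ∂[5,7,8] = [7,8] − [5,8] + [5,7],
  ∂[1,4,8] = [4,8] − [1,8] + [1,4].
The resulting 30×20 matrix has rank 20, and its Smith normal form has invariant factors (1,1,1,1,1,1,1,1,1,1,1,1,1,1,1,1,1,1,1,2).

Computing H_k = (kernel of ∂_k) / (image of ∂_{k+1}):

  H_1: rank ker ∂_1 − rank ∂_2 = (30 − 9) − 20 = 1, and ∂_2 has invariant factor 2 > 1, so H_1 ≅ Z ⊕ Z_2.

(K is a triangulation of the Klein bottle.)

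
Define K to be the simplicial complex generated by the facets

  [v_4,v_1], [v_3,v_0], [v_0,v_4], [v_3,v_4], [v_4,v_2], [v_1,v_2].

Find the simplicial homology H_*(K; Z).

H_0 ≅ Z,  H_1 ≅ Z^2.

K has 5 vertices, 6 edges.
rank ∂_0 = 0, rank ∂_1 = 4 ⇒ b_0 = 5 − 0 − 4 = 1; all invariant factors of ∂_1 are 1 so no torsion. So H_0 = Z.
rank ∂_1 = 4, rank ∂_2 = 0 ⇒ b_1 = 6 − 4 − 0 = 2. So H_1 = Z^2.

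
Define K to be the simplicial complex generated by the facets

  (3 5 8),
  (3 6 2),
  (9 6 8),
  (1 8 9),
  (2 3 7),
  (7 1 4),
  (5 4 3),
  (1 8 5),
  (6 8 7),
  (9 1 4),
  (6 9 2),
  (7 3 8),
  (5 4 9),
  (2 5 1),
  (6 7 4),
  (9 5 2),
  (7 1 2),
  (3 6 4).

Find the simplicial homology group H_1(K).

H_1 ≅ Z ⊕ Z/2Z.

We work with the vertex ordering 1 < 2 < 3 < 4 < 5 < 6 < 7 < 8 < 9. The simplices of K, each written with vertices in increasing order, are:

  0-simplices (9): [1], [2], [3], [4], [5], [6], [7], [8], [9]
  1-simplices (27): (27 of them)
  2-simplices (18): [1,2,5], [1,2,7], [1,4,7], [1,4,9], [1,5,8], [1,8,9], [2,3,6], [2,3,7], [2,5,9], [2,6,9], [3,4,5], [3,4,6], [3,5,8], [3,7,8], [4,5,9], [4,6,7], [6,7,8], [6,8,9]

so the chain groups are C_0 ≅ Z^9, C_1 ≅ Z^27, C_2 ≅ Z^18.

Boundary ∂_1: C_1 → C_0 maps an edge to its endpoints' difference, ∂[p,q] = q − p. For instance
  ∂[4,7] = [7] − [4].
The resulting 9×27 matrix has rank 8, and its Smith normal form has invariant factors (1,1,1,1,1,1,1,1).

The boundary map ∂_2: C_2 → C_1 acts by ∂[p,q,r] = [q,r] − [p,r] + [p,q]. For instance
  ∂[2,3,6] = [3,6] − [2,6] + [2,3],
  ∂[1,4,9] = [4,9] − [1,9] + [1,4].
The 27×18 boundary matrix has rank 18 and Smith normal form diag(1,1,1,1,1,1,1,1,1,1,1,1,1,1,1,1,1,2).

Reading off H_k = ker ∂_k / im ∂_{k+1}:

  H_1: rank ker ∂_1 − rank ∂_2 = (27 − 8) − 18 = 1, and ∂_2 has invariant factor 2 > 1, so H_1 = Z ⊕ Z/2Z.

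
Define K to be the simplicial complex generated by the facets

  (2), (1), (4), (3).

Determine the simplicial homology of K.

K has 4 vertices.
rank ∂_0 = 0, rank ∂_1 = 0 ⇒ b_0 = 4 − 0 − 0 = 4. So H_0 ≅ Z^4.

H_0 = Z^4.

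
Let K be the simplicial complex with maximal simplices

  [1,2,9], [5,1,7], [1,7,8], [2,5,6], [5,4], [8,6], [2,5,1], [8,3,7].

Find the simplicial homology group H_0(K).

Take the total order 1 < 2 < 3 < 4 < 5 < 6 < 7 < 8 < 9 on the vertex set. Then K (dimension 2) consists of the simplices:

  0-simplices (9): [1], [2], [3], [4], [5], [6], [7], [8], [9]
  1-simplices (15): [1,2], [1,5], [1,7], [1,8], [1,9], [2,5], [2,6], [2,9], [3,7], [3,8], [4,5], [5,6], [5,7], [6,8], [7,8]
  2-simplices (6): [1,2,5], [1,2,9], [1,5,7], [1,7,8], [2,5,6], [3,7,8]

giving chain groups C_0 ≅ Z^9, C_1 ≅ Z^15, C_2 ≅ Z^6.

∂_1: C_1 → C_0 maps an edge to its endpoints' difference, ∂[p,q] = q − p.
This gives a 9×15 integer matrix of rank 8; reducing to Smith normal form yields diagonal entries (1,1,1,1,1,1,1,1).

Boundary ∂_2: C_2 → C_1 sends each 2-simplex [p,q,r] to [q,r] − [p,r] + [p,q]. For instance
  ∂[1,5,7] = [5,7] − [1,7] + [1,5],
  ∂[1,2,9] = [2,9] − [1,9] + [1,2].
The resulting 15×6 matrix has rank 6, and its Smith normal form has invariant factors (1,1,1,1,1,1).

Reading off H_k = ker ∂_k / im ∂_{k+1}:

  H_0: rank C_0 − rank ∂_1 = 9 − 8 = 1, and the invariant factors of ∂_1 are all 1, so H_0 = Z.

H_0 = Z.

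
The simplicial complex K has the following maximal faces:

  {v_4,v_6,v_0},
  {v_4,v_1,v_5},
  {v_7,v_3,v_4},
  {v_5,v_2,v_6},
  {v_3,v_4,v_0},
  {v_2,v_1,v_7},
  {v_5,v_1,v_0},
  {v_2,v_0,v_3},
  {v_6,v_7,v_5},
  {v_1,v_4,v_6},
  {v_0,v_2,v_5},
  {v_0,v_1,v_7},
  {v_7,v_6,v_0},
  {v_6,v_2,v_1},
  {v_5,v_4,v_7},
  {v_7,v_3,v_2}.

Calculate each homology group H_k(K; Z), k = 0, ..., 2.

Take the total order v_0 < v_1 < v_2 < v_3 < v_4 < v_5 < v_6 < v_7 on the vertex set. Then K (dimension 2) consists of the simplices:

  0-simplices (8): [v_0], [v_1], [v_2], [v_3], [v_4], [v_5], [v_6], [v_7]
  1-simplices (24): (24 of them)
  2-simplices (16): (16 of them)

Hence C_0 ≅ Z^8, C_1 ≅ Z^24, C_2 ≅ Z^16.

∂_1: C_1 → C_0 maps an edge to its endpoints' difference, ∂[p,q] = q − p. For instance
  ∂[v_0,v_2] = [v_2] − [v_0].
This gives a 8×24 integer matrix of rank 7; reducing to Smith normal form yields diagonal entries (1,1,1,1,1,1,1).

The boundary map ∂_2: C_2 → C_1 maps a triangle to the signed sum of its edges. For instance
  ∂[v_0,v_1,v_5] = [v_1,v_5] − [v_0,v_5] + [v_0,v_1],
  ∂[v_0,v_4,v_6] = [v_4,v_6] − [v_0,v_6] + [v_0,v_4].
The resulting 24×16 matrix has rank 15, and its Smith normal form has invariant factors (1,1,1,1,1,1,1,1,1,1,1,1,1,1,1).

Computing H_k = (kernel of ∂_k) / (image of ∂_{k+1}):

  H_0: rank C_0 − rank ∂_1 = 8 − 7 = 1, and the invariant factors of ∂_1 are all 1, so H_0 ≅ Z.
  H_1: rank ker ∂_1 − rank ∂_2 = (24 − 7) − 15 = 2, and the invariant factors of ∂_2 are all 1, so H_1 ≅ Z^2.
  H_2: rank ker ∂_2 − rank ∂_3 = (16 − 15) − 0 = 1, and there is no ∂_3, so H_2 ≅ Z.

H_0 = Z,  H_1 = Z^2,  H_2 = Z.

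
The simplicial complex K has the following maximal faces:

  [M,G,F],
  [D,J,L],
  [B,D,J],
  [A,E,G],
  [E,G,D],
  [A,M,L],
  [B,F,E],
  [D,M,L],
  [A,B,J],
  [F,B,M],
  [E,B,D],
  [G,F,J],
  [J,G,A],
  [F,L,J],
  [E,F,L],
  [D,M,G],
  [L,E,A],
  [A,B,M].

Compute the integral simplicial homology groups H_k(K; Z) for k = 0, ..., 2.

H_0 = Z,  H_1 = Z^2,  H_2 = Z.

Fix the vertex order A < B < D < E < F < G < J < L < M and write every simplex with vertices in increasing order. Then dim K = 2 and the simplices of K are:

  0-simplices (9): A, B, D, E, F, G, J, L, M
  1-simplices (27): AB, AE, AG, AJ, AL, AM, BD, BE, BF, BJ, BM, DE, DG, DJ, DL, DM, EF, EG, EL, FG, FJ, FL, FM, GJ, GM, JL, LM
  2-simplices (18): ABJ, ABM, AEG, AEL, AGJ, ALM, BDE, BDJ, BEF, BFM, DEG, DGM, DJL, DLM, EFL, FGJ, FGM, FJL

Hence C_0 ≅ Z^9, C_1 ≅ Z^27, C_2 ≅ Z^18.

Boundary ∂_1: C_1 → C_0 sends each edge [p,q] (with p < q) to q − p. For instance
  ∂BM = M − B.
As a 9×27 matrix over Z this has rank 8, with invariant factors (1,1,1,1,1,1,1,1).

∂_2: C_2 → C_1 maps a triangle to the signed sum of its edges. For instance
  ∂BDJ = DJ − BJ + BD,
  ∂BFM = FM − BM + BF.
This gives a 27×18 integer matrix of rank 17; reducing to Smith normal form yields diagonal entries (1,1,1,1,1,1,1,1,1,1,1,1,1,1,1,1,1).

Reading off H_k = ker ∂_k / im ∂_{k+1}:

  H_0: rank C_0 − rank ∂_1 = 9 − 8 = 1, and the invariant factors of ∂_1 are all 1, so H_0 ≅ Z.
  H_1: rank ker ∂_1 − rank ∂_2 = (27 − 8) − 17 = 2, and the invariant factors of ∂_2 are all 1, so H_1 ≅ Z^2.
  H_2: rank ker ∂_2 − rank ∂_3 = (18 − 17) − 0 = 1, and there is no ∂_3, so H_2 ≅ Z.

(K is a triangulation of the torus T^2.)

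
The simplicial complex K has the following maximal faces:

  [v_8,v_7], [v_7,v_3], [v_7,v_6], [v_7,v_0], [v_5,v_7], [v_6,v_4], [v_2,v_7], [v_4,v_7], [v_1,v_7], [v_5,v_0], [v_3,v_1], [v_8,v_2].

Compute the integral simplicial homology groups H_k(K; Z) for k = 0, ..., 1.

Take the total order v_0 < v_1 < v_2 < v_3 < v_4 < v_5 < v_6 < v_7 < v_8 on the vertex set. Then K (dimension 1) consists of the simplices:

  0-simplices (9): [v_0], [v_1], [v_2], [v_3], [v_4], [v_5], [v_6], [v_7], [v_8]
  1-simplices (12): [v_0,v_5], [v_0,v_7], [v_1,v_3], [v_1,v_7], [v_2,v_7], [v_2,v_8], [v_3,v_7], [v_4,v_6], [v_4,v_7], [v_5,v_7], [v_6,v_7], [v_7,v_8]

giving chain groups C_0 ≅ Z^9, C_1 ≅ Z^12.

∂_1: C_1 → C_0 maps an edge to its endpoints' difference, ∂[p,q] = q − p. For instance
  ∂[v_3,v_7] = [v_7] − [v_3].
As a 9×12 matrix over Z this has rank 8, with invariant factors (1,1,1,1,1,1,1,1).

Now H_k = ker ∂_k / im ∂_{k+1}, so:

  H_0: rank C_0 − rank ∂_1 = 9 − 8 = 1, and the invariant factors of ∂_1 are all 1, so H_0 = Z.
  H_1: rank ker ∂_1 − rank ∂_2 = (12 − 8) − 0 = 4, and there is no ∂_2, so H_1 = Z^4.

H_0 = Z,  H_1 = Z^4.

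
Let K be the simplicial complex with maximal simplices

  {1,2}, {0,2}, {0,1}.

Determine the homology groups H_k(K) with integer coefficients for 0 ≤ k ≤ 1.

We work with the vertex ordering 0 < 1 < 2. The simplices of K, each written with vertices in increasing order, are:

  0-simplices (3): [0], [1], [2]
  1-simplices (3): [0,1], [0,2], [1,2]

Hence C_0 ≅ Z^3, C_1 ≅ Z^3.

The boundary map ∂_1: C_1 → C_0 sends each edge [p,q] (with p < q) to q − p.
As a 3×3 matrix over Z this has rank 2, with invariant factors (1,1).

Computing H_k = (kernel of ∂_k) / (image of ∂_{k+1}):

  H_0: rank C_0 − rank ∂_1 = 3 − 2 = 1, and the invariant factors of ∂_1 are all 1, so H_0 = Z.
  H_1: rank ker ∂_1 − rank ∂_2 = (3 − 2) − 0 = 1, and there is no ∂_2, so H_1 = Z.

H_0 = Z,  H_1 = Z.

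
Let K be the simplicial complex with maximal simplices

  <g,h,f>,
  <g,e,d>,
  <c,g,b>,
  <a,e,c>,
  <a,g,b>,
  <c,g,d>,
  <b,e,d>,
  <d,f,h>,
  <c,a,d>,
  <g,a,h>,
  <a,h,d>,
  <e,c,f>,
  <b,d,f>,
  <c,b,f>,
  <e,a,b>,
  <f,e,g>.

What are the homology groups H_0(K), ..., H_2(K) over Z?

H_0 = Z,  H_1 = Z^2,  H_2 = Z.

K has 8 vertices, 24 edges, 16 triangles.
rank ∂_0 = 0, rank ∂_1 = 7 ⇒ b_0 = 8 − 0 − 7 = 1; all invariant factors of ∂_1 are 1 so no torsion. So H_0 ≅ Z.
rank ∂_1 = 7, rank ∂_2 = 15 ⇒ b_1 = 24 − 7 − 15 = 2; all invariant factors of ∂_2 are 1 so no torsion. So H_1 ≅ Z^2.
rank ∂_2 = 15, rank ∂_3 = 0 ⇒ b_2 = 16 − 15 − 0 = 1. So H_2 ≅ Z.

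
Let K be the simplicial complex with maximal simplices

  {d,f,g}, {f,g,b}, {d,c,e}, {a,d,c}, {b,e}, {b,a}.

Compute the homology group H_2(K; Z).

K has 7 vertices, 12 edges, 4 triangles.
rank ∂_2 = 4, rank ∂_3 = 0 ⇒ b_2 = 4 − 4 − 0 = 0. So H_2 = 0.

H_2 ≅ 0.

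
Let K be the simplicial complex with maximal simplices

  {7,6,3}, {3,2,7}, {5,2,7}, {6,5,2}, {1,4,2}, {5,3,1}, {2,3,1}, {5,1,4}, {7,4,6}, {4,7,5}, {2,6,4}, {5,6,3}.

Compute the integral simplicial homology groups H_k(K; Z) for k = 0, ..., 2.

H_0 = Z,  H_1 = Z/2,  H_2 = 0.

Order the vertices as 1 < 2 < 3 < 4 < 5 < 6 < 7. Listing each simplex with vertices in this order, K has dimension 2 with simplices:

  0-simplices (7): [1], [2], [3], [4], [5], [6], [7]
  1-simplices (18): [1,2], [1,3], [1,4], [1,5], [2,3], [2,4], [2,5], [2,6], [2,7], [3,5], [3,6], [3,7], [4,5], [4,6], [4,7], [5,6], [5,7], [6,7]
  2-simplices (12): [1,2,3], [1,2,4], [1,3,5], [1,4,5], [2,3,7], [2,4,6], [2,5,6], [2,5,7], [3,5,6], [3,6,7], [4,5,7], [4,6,7]

so the chain groups are C_0 ≅ Z^7, C_1 ≅ Z^18, C_2 ≅ Z^12.

The boundary map ∂_1: C_1 → C_0 sends each edge [p,q] (with p < q) to q − p.
This gives a 7×18 integer matrix of rank 6; reducing to Smith normal form yields diagonal entries (1,1,1,1,1,1).

The boundary map ∂_2: C_2 → C_1 sends each 2-simplex [p,q,r] to [q,r] − [p,r] + [p,q]. For instance
  ∂[1,2,4] = [2,4] − [1,4] + [1,2],
  ∂[1,2,3] = [2,3] − [1,3] + [1,2].
The resulting 18×12 matrix has rank 12, and its Smith normal form has invariant factors (1,1,1,1,1,1,1,1,1,1,1,2).

Computing H_k = (kernel of ∂_k) / (image of ∂_{k+1}):

  H_0: rank C_0 − rank ∂_1 = 7 − 6 = 1, and the invariant factors of ∂_1 are all 1, so H_0 = Z.
  H_1: rank ker ∂_1 − rank ∂_2 = (18 − 6) − 12 = 0, and ∂_2 has invariant factor 2 > 1, so H_1 = Z/2.
  H_2: rank ker ∂_2 − rank ∂_3 = (12 − 12) − 0 = 0, and there is no ∂_3, so H_2 = 0.

(K is a triangulation of the real projective plane RP^2.)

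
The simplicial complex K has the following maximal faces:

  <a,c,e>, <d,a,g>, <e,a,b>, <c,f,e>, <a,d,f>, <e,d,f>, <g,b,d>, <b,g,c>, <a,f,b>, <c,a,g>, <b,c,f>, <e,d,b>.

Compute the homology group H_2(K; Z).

H_2 = 0.

Order the vertices as a < b < c < d < e < f < g. Listing each simplex with vertices in this order, K has dimension 2 with simplices:

  0-simplices (7): a, b, c, d, e, f, g
  1-simplices (18): ab, ac, ad, ae, af, ag, bc, bd, be, bf, bg, ce, cf, cg, de, df, dg, ef
  2-simplices (12): abe, abf, ace, acg, adf, adg, bcf, bcg, bde, bdg, cef, def

giving chain groups C_0 ≅ Z^7, C_1 ≅ Z^18, C_2 ≅ Z^12.

Boundary ∂_1: C_1 → C_0 sends each edge [p,q] (with p < q) to q − p. For instance
  ∂ab = b − a.
The 7×18 boundary matrix has rank 6 and Smith normal form diag(1,1,1,1,1,1).

The boundary map ∂_2: C_2 → C_1 sends each 2-simplex [p,q,r] to [q,r] − [p,r] + [p,q]. For instance
  ∂ace = ce − ae + ac,
  ∂adf = df − af + ad.
As a 18×12 matrix over Z this has rank 12, with invariant factors (1,1,1,1,1,1,1,1,1,1,1,2).

Computing H_k = (kernel of ∂_k) / (image of ∂_{k+1}):

  H_2: rank ker ∂_2 − rank ∂_3 = (12 − 12) − 0 = 0, and there is no ∂_3, so H_2 ≅ 0.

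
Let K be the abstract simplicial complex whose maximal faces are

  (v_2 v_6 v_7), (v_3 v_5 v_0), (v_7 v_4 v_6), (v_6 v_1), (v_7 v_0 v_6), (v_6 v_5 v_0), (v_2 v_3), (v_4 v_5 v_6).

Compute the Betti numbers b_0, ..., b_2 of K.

b_0 = 1, b_1 = 1, b_2 = 0.

K has 8 vertices, 14 edges, 6 triangles.
rank ∂_0 = 0, rank ∂_1 = 7 ⇒ b_0 = 8 − 0 − 7 = 1; all invariant factors of ∂_1 are 1 so no torsion. So H_0 = Z.
rank ∂_1 = 7, rank ∂_2 = 6 ⇒ b_1 = 14 − 7 − 6 = 1; all invariant factors of ∂_2 are 1 so no torsion. So H_1 = Z.
rank ∂_2 = 6, rank ∂_3 = 0 ⇒ b_2 = 6 − 6 − 0 = 0. So H_2 = 0.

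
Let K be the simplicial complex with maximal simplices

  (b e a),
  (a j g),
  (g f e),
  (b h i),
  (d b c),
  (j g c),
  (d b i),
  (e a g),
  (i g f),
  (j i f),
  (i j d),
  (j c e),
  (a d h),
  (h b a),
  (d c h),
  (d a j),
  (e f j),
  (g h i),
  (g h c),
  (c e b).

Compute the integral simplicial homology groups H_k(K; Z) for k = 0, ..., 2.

Take the total order a < b < c < d < e < f < g < h < i < j on the vertex set. Then K (dimension 2) consists of the simplices:

  0-simplices (10): a, b, c, d, e, f, g, h, i, j
  1-simplices (30): ab, ad, ae, ag, ah, aj, bc, bd, be, bh, bi, cd, ce, cg, ch, cj, dh, di, dj, ef, eg, ej, fg, fi, fj, gh, gi, gj, hi, ij
  2-simplices (20): abe, abh, adh, adj, aeg, agj, bcd, bce, bdi, bhi, cdh, cej, cgh, cgj, dij, efg, efj, fgi, fij, ghi

Hence C_0 ≅ Z^10, C_1 ≅ Z^30, C_2 ≅ Z^20.

Boundary ∂_1: C_1 → C_0 maps an edge to its endpoints' difference, ∂[p,q] = q − p.
The 10×30 boundary matrix has rank 9 and Smith normal form diag(1,1,1,1,1,1,1,1,1).

∂_2: C_2 → C_1 acts by ∂[p,q,r] = [q,r] − [p,r] + [p,q]. For instance
  ∂fij = ij − fj + fi,
  ∂cgj = gj − cj + cg.
This gives a 30×20 integer matrix of rank 20; reducing to Smith normal form yields diagonal entries (1,1,1,1,1,1,1,1,1,1,1,1,1,1,1,1,1,1,1,2).

Reading off H_k = ker ∂_k / im ∂_{k+1}:

  H_0: rank C_0 − rank ∂_1 = 10 − 9 = 1, and the invariant factors of ∂_1 are all 1, so H_0 = Z.
  H_1: rank ker ∂_1 − rank ∂_2 = (30 − 9) − 20 = 1, and ∂_2 has invariant factor 2 > 1, so H_1 = Z ⊕ Z/2Z.
  H_2: rank ker ∂_2 − rank ∂_3 = (20 − 20) − 0 = 0, and there is no ∂_3, so H_2 = 0.

As a check, the Euler characteristic is 10 − 30 + 20 = 0, which agrees with 1 − 1 + 0 = 0.

H_0 = Z,  H_1 = Z ⊕ Z/2Z,  H_2 = 0.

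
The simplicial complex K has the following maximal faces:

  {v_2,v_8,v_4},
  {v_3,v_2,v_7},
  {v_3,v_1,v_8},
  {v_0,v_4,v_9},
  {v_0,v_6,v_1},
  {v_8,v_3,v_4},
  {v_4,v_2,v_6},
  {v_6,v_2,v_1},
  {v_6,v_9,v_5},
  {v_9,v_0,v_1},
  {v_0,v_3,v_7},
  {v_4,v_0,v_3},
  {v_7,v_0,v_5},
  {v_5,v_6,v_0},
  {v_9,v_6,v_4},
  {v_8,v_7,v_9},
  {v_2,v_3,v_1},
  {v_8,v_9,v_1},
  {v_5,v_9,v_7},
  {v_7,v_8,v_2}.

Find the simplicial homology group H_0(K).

K has 10 vertices, 30 edges, 20 triangles.
rank ∂_0 = 0, rank ∂_1 = 9 ⇒ b_0 = 10 − 0 − 9 = 1; all invariant factors of ∂_1 are 1 so no torsion. So H_0 = Z.

H_0 = Z.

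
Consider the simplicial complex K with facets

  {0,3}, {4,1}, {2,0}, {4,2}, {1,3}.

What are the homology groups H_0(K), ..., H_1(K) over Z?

H_0 = Z,  H_1 = Z.

Fix the vertex order 0 < 1 < 2 < 3 < 4 and write every simplex with vertices in increasing order. Then dim K = 1 and the simplices of K are:

  0-simplices (5): [0], [1], [2], [3], [4]
  1-simplices (5): [0,2], [0,3], [1,3], [1,4], [2,4]

giving chain groups C_0 ≅ Z^5, C_1 ≅ Z^5.

∂_1: C_1 → C_0 is given by ∂[p,q] = [q] − [p]. For instance
  ∂[0,3] = [3] − [0].
The resulting 5×5 matrix has rank 4, and its Smith normal form has invariant factors (1,1,1,1).

Computing H_k = (kernel of ∂_k) / (image of ∂_{k+1}):

  H_0: rank C_0 − rank ∂_1 = 5 − 4 = 1, and the invariant factors of ∂_1 are all 1, so H_0 ≅ Z.
  H_1: rank ker ∂_1 − rank ∂_2 = (5 − 4) − 0 = 1, and there is no ∂_2, so H_1 ≅ Z.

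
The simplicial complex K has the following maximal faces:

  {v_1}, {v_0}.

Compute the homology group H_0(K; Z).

H_0 ≅ Z^2.

Order the vertices as v_0 < v_1. Listing each simplex with vertices in this order, K has dimension 0 with simplices:

  0-simplices (2): [v_0], [v_1]

so the chain groups are C_0 ≅ Z^2.

From H_k ≅ ker(∂_k) / im(∂_{k+1}) we obtain:

  H_0: rank C_0 − rank ∂_1 = 2 − 0 = 2, and there is no ∂_1, so H_0 ≅ Z^2.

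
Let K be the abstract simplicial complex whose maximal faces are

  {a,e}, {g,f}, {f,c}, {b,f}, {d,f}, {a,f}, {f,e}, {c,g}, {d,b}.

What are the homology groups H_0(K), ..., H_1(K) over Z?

H_0 ≅ Z,  H_1 ≅ Z^3.

We work with the vertex ordering a < b < c < d < e < f < g. The simplices of K, each written with vertices in increasing order, are:

  0-simplices (7): a, b, c, d, e, f, g
  1-simplices (9): ae, af, bd, bf, cf, cg, df, ef, fg

so the chain groups are C_0 ≅ Z^7, C_1 ≅ Z^9.

∂_1: C_1 → C_0 is given by ∂[p,q] = [q] − [p]. For instance
  ∂ae = e − a.
This gives a 7×9 integer matrix of rank 6; reducing to Smith normal form yields diagonal entries (1,1,1,1,1,1).

Reading off H_k = ker ∂_k / im ∂_{k+1}:

  H_0: rank C_0 − rank ∂_1 = 7 − 6 = 1, and the invariant factors of ∂_1 are all 1, so H_0 ≅ Z.
  H_1: rank ker ∂_1 − rank ∂_2 = (9 − 6) − 0 = 3, and there is no ∂_2, so H_1 ≅ Z^3.

As a check, the Euler characteristic is 7 − 9 = -2, which agrees with 1 − 3 = -2.
(K is a triangulation of a wedge of 3 circles.)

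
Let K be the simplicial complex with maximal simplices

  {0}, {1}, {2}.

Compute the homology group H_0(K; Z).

We work with the vertex ordering 0 < 1 < 2. The simplices of K, each written with vertices in increasing order, are:

  0-simplices (3): [0], [1], [2]

Hence C_0 ≅ Z^3.

Computing H_k = (kernel of ∂_k) / (image of ∂_{k+1}):

  H_0: rank C_0 − rank ∂_1 = 3 − 0 = 3, and there is no ∂_1, so H_0 = Z^3.

H_0 ≅ Z^3.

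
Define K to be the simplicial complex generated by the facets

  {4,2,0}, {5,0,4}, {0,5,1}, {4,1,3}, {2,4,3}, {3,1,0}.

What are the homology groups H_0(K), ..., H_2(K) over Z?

Fix the vertex order 0 < 1 < 2 < 3 < 4 < 5 and write every simplex with vertices in increasing order. Then dim K = 2 and the simplices of K are:

  0-simplices (6): [0], [1], [2], [3], [4], [5]
  1-simplices (12): [0,1], [0,2], [0,3], [0,4], [0,5], [1,3], [1,4], [1,5], [2,3], [2,4], [3,4], [4,5]
  2-simplices (6): [0,1,3], [0,1,5], [0,2,4], [0,4,5], [1,3,4], [2,3,4]

Hence C_0 ≅ Z^6, C_1 ≅ Z^12, C_2 ≅ Z^6.

Boundary ∂_1: C_1 → C_0 sends each edge [p,q] (with p < q) to q − p.
The 6×12 boundary matrix has rank 5 and Smith normal form diag(1,1,1,1,1).

Boundary ∂_2: C_2 → C_1 sends each 2-simplex [p,q,r] to [q,r] − [p,r] + [p,q]. For instance
  ∂[0,4,5] = [4,5] − [0,5] + [0,4],
  ∂[0,1,5] = [1,5] − [0,5] + [0,1].
As a 12×6 matrix over Z this has rank 6, with invariant factors (1,1,1,1,1,1).

Computing H_k = (kernel of ∂_k) / (image of ∂_{k+1}):

  H_0: rank C_0 − rank ∂_1 = 6 − 5 = 1, and the invariant factors of ∂_1 are all 1, so H_0 ≅ Z.
  H_1: rank ker ∂_1 − rank ∂_2 = (12 − 5) − 6 = 1, and the invariant factors of ∂_2 are all 1, so H_1 ≅ Z.
  H_2: rank ker ∂_2 − rank ∂_3 = (6 − 6) − 0 = 0, and there is no ∂_3, so H_2 ≅ 0.

H_0 ≅ Z,  H_1 ≅ Z,  H_2 = 0.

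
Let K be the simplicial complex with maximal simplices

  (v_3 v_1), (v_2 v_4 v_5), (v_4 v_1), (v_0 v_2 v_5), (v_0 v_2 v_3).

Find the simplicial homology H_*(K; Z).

Fix the vertex order v_0 < v_1 < v_2 < v_3 < v_4 < v_5 and write every simplex with vertices in increasing order. Then dim K = 2 and the simplices of K are:

  0-simplices (6): [v_0], [v_1], [v_2], [v_3], [v_4], [v_5]
  1-simplices (9): [v_0,v_2], [v_0,v_3], [v_0,v_5], [v_1,v_3], [v_1,v_4], [v_2,v_3], [v_2,v_4], [v_2,v_5], [v_4,v_5]
  2-simplices (3): [v_0,v_2,v_3], [v_0,v_2,v_5], [v_2,v_4,v_5]

Hence C_0 ≅ Z^6, C_1 ≅ Z^9, C_2 ≅ Z^3.

∂_1: C_1 → C_0 is given by ∂[p,q] = [q] − [p]. For instance
  ∂[v_2,v_3] = [v_3] − [v_2].
As a 6×9 matrix over Z this has rank 5, with invariant factors (1,1,1,1,1).

The boundary map ∂_2: C_2 → C_1 sends each 2-simplex [p,q,r] to [q,r] − [p,r] + [p,q]. For instance
  ∂[v_0,v_2,v_5] = [v_2,v_5] − [v_0,v_5] + [v_0,v_2],
  ∂[v_2,v_4,v_5] = [v_4,v_5] − [v_2,v_5] + [v_2,v_4].
As a 9×3 matrix over Z this has rank 3, with invariant factors (1,1,1).

Now H_k = ker ∂_k / im ∂_{k+1}, so:

  H_0: rank C_0 − rank ∂_1 = 6 − 5 = 1, and the invariant factors of ∂_1 are all 1, so H_0 ≅ Z.
  H_1: rank ker ∂_1 − rank ∂_2 = (9 − 5) − 3 = 1, and the invariant factors of ∂_2 are all 1, so H_1 ≅ Z.
  H_2: rank ker ∂_2 − rank ∂_3 = (3 − 3) − 0 = 0, and there is no ∂_3, so H_2 ≅ 0.

As a check, the Euler characteristic is 6 − 9 + 3 = 0, which agrees with 1 − 1 + 0 = 0.

H_0 = Z,  H_1 = Z,  H_2 = 0.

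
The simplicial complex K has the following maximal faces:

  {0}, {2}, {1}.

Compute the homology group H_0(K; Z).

H_0 = Z^3.

Fix the vertex order 0 < 1 < 2 and write every simplex with vertices in increasing order. Then dim K = 0 and the simplices of K are:

  0-simplices (3): [0], [1], [2]

so the chain groups are C_0 ≅ Z^3.

Now H_k = ker ∂_k / im ∂_{k+1}, so:

  H_0: rank C_0 − rank ∂_1 = 3 − 0 = 3, and there is no ∂_1, so H_0 ≅ Z^3.

(K is a triangulation of a set of 3 points.)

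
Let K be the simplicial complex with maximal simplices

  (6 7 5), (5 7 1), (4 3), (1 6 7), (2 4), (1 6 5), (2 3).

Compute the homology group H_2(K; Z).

H_2 = Z.

Order the vertices as 1 < 2 < 3 < 4 < 5 < 6 < 7. Listing each simplex with vertices in this order, K has dimension 2 with simplices:

  0-simplices (7): [1], [2], [3], [4], [5], [6], [7]
  1-simplices (9): [1,5], [1,6], [1,7], [2,3], [2,4], [3,4], [5,6], [5,7], [6,7]
  2-simplices (4): [1,5,6], [1,5,7], [1,6,7], [5,6,7]

Hence C_0 ≅ Z^7, C_1 ≅ Z^9, C_2 ≅ Z^4.

∂_1: C_1 → C_0 is given by ∂[p,q] = [q] − [p]. For instance
  ∂[1,6] = [6] − [1].
This gives a 7×9 integer matrix of rank 5; reducing to Smith normal form yields diagonal entries (1,1,1,1,1).

Boundary ∂_2: C_2 → C_1 acts by ∂[p,q,r] = [q,r] − [p,r] + [p,q]. For instance
  ∂[1,6,7] = [6,7] − [1,7] + [1,6],
  ∂[5,6,7] = [6,7] − [5,7] + [5,6].
As a 9×4 matrix over Z this has rank 3, with invariant factors (1,1,1).

Computing H_k = (kernel of ∂_k) / (image of ∂_{k+1}):

  H_2: rank ker ∂_2 − rank ∂_3 = (4 − 3) − 0 = 1, and there is no ∂_3, so H_2 ≅ Z.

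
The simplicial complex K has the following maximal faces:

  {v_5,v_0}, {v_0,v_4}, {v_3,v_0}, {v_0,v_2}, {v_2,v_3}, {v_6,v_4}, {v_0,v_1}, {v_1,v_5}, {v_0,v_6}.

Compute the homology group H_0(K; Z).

K has 7 vertices, 9 edges.
rank ∂_0 = 0, rank ∂_1 = 6 ⇒ b_0 = 7 − 0 − 6 = 1; all invariant factors of ∂_1 are 1 so no torsion. So H_0 ≅ Z.

H_0 ≅ Z.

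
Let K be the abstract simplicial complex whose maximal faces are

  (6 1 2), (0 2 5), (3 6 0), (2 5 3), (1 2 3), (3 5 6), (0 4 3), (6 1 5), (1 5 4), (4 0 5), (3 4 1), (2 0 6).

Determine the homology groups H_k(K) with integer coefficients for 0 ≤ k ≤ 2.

K has 7 vertices, 18 edges, 12 triangles.
rank ∂_0 = 0, rank ∂_1 = 6 ⇒ b_0 = 7 − 0 − 6 = 1; all invariant factors of ∂_1 are 1 so no torsion. So H_0 = Z.
rank ∂_1 = 6, rank ∂_2 = 12 ⇒ b_1 = 18 − 6 − 12 = 0; ∂_2 has invariant factor(s) [2] giving torsion. So H_1 = Z/2Z.
rank ∂_2 = 12, rank ∂_3 = 0 ⇒ b_2 = 12 − 12 − 0 = 0. So H_2 = 0.

H_0 ≅ Z,  H_1 ≅ Z/2Z,  H_2 = 0.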